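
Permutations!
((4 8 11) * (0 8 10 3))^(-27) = (0 4)(3 11)(8 10)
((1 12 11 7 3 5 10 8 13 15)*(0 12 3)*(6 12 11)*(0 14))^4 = ((0 11 7 14)(1 3 5 10 8 13 15)(6 12))^4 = (1 8 3 13 5 15 10)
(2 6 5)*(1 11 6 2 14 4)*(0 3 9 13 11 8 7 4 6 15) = (0 3 9 13 11 15)(1 8 7 4)(5 14 6) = [3, 8, 2, 9, 1, 14, 5, 4, 7, 13, 10, 15, 12, 11, 6, 0]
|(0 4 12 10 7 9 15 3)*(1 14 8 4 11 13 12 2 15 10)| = |(0 11 13 12 1 14 8 4 2 15 3)(7 9 10)| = 33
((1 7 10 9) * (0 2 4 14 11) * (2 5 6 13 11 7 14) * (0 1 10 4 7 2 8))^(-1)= (0 8 4 7 2 14 1 11 13 6 5)(9 10)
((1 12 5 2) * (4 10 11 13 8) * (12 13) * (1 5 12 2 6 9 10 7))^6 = (1 13 8 4 7)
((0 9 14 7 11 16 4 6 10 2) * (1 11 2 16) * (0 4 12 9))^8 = ((1 11)(2 4 6 10 16 12 9 14 7))^8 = (2 7 14 9 12 16 10 6 4)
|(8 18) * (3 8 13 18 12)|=6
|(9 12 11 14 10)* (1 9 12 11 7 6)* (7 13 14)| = |(1 9 11 7 6)(10 12 13 14)| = 20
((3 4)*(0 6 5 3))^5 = ((0 6 5 3 4))^5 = (6)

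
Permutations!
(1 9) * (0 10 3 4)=(0 10 3 4)(1 9)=[10, 9, 2, 4, 0, 5, 6, 7, 8, 1, 3]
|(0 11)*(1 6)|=|(0 11)(1 6)|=2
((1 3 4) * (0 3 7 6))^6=((0 3 4 1 7 6))^6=(7)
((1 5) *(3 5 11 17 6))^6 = (17)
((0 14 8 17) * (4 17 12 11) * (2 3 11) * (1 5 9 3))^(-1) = ((0 14 8 12 2 1 5 9 3 11 4 17))^(-1) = (0 17 4 11 3 9 5 1 2 12 8 14)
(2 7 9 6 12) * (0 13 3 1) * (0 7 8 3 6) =(0 13 6 12 2 8 3 1 7 9) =[13, 7, 8, 1, 4, 5, 12, 9, 3, 0, 10, 11, 2, 6]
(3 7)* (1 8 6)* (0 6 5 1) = (0 6)(1 8 5)(3 7) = [6, 8, 2, 7, 4, 1, 0, 3, 5]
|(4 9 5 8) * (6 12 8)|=6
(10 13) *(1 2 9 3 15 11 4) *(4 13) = (1 2 9 3 15 11 13 10 4) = [0, 2, 9, 15, 1, 5, 6, 7, 8, 3, 4, 13, 12, 10, 14, 11]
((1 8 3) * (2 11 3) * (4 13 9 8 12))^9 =(13)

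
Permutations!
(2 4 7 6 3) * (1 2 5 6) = (1 2 4 7)(3 5 6) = [0, 2, 4, 5, 7, 6, 3, 1]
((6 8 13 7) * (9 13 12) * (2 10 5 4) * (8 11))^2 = (2 5)(4 10)(6 8 9 7 11 12 13) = ((2 10 5 4)(6 11 8 12 9 13 7))^2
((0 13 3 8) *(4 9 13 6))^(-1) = ((0 6 4 9 13 3 8))^(-1) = (0 8 3 13 9 4 6)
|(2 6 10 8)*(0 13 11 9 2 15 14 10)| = |(0 13 11 9 2 6)(8 15 14 10)| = 12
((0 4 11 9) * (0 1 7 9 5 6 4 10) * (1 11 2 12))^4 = (1 5 12 11 2 9 4 7 6)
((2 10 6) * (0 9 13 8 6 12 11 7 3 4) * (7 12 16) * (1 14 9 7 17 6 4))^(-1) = (0 4 8 13 9 14 1 3 7)(2 6 17 16 10)(11 12)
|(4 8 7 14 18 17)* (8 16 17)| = 12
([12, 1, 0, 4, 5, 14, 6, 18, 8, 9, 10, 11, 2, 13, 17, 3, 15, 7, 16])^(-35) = (0 12 2)(3 4 5 14 17 7 18 16 15)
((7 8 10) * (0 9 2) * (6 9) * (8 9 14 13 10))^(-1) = (0 2 9 7 10 13 14 6)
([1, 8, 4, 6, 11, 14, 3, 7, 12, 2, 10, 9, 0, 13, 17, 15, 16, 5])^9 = [1, 8, 4, 6, 11, 5, 3, 7, 12, 2, 10, 9, 0, 13, 14, 15, 16, 17]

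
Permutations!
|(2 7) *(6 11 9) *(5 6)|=4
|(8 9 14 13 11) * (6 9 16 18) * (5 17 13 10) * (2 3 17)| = 13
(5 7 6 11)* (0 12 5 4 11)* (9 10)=(0 12 5 7 6)(4 11)(9 10)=[12, 1, 2, 3, 11, 7, 0, 6, 8, 10, 9, 4, 5]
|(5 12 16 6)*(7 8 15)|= |(5 12 16 6)(7 8 15)|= 12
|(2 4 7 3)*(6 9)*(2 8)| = 10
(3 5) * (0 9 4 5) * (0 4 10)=(0 9 10)(3 4 5)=[9, 1, 2, 4, 5, 3, 6, 7, 8, 10, 0]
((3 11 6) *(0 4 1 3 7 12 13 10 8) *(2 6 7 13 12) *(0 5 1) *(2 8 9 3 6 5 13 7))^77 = (13)(0 4)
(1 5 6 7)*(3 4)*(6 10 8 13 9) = (1 5 10 8 13 9 6 7)(3 4) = [0, 5, 2, 4, 3, 10, 7, 1, 13, 6, 8, 11, 12, 9]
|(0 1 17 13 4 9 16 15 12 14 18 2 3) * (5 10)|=26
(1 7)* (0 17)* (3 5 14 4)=(0 17)(1 7)(3 5 14 4)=[17, 7, 2, 5, 3, 14, 6, 1, 8, 9, 10, 11, 12, 13, 4, 15, 16, 0]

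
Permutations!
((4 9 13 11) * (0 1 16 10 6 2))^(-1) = (0 2 6 10 16 1)(4 11 13 9)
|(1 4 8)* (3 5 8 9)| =6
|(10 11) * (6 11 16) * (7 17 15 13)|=4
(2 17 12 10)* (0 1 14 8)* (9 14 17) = (0 1 17 12 10 2 9 14 8) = [1, 17, 9, 3, 4, 5, 6, 7, 0, 14, 2, 11, 10, 13, 8, 15, 16, 12]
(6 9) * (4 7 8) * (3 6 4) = (3 6 9 4 7 8) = [0, 1, 2, 6, 7, 5, 9, 8, 3, 4]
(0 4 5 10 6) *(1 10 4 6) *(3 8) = (0 6)(1 10)(3 8)(4 5) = [6, 10, 2, 8, 5, 4, 0, 7, 3, 9, 1]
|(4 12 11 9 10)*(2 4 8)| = |(2 4 12 11 9 10 8)| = 7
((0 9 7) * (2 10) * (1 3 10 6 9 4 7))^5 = ((0 4 7)(1 3 10 2 6 9))^5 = (0 7 4)(1 9 6 2 10 3)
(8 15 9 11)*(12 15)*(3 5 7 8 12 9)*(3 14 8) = [0, 1, 2, 5, 4, 7, 6, 3, 9, 11, 10, 12, 15, 13, 8, 14] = (3 5 7)(8 9 11 12 15 14)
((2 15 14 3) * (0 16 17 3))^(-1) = ((0 16 17 3 2 15 14))^(-1) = (0 14 15 2 3 17 16)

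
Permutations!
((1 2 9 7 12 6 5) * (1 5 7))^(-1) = (1 9 2)(6 12 7)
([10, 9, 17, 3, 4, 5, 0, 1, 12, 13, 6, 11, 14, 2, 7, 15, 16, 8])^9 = [0, 1, 2, 3, 4, 5, 6, 7, 8, 9, 10, 11, 12, 13, 14, 15, 16, 17]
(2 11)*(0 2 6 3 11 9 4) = (0 2 9 4)(3 11 6) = [2, 1, 9, 11, 0, 5, 3, 7, 8, 4, 10, 6]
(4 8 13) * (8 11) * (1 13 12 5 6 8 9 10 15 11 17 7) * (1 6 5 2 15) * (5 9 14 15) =(1 13 4 17 7 6 8 12 2 5 9 10)(11 14 15) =[0, 13, 5, 3, 17, 9, 8, 6, 12, 10, 1, 14, 2, 4, 15, 11, 16, 7]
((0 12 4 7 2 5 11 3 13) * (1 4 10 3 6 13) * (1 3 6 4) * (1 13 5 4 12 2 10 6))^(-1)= (0 13 1 10 7 4 2)(5 6 12 11)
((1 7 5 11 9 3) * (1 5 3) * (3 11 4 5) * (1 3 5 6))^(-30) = ((1 7 11 9 3 5 4 6))^(-30) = (1 11 3 4)(5 6 7 9)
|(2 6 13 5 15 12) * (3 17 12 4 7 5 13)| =|(2 6 3 17 12)(4 7 5 15)| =20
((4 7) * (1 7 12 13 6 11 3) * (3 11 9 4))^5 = ((1 7 3)(4 12 13 6 9))^5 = (13)(1 3 7)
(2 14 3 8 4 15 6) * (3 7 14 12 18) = [0, 1, 12, 8, 15, 5, 2, 14, 4, 9, 10, 11, 18, 13, 7, 6, 16, 17, 3] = (2 12 18 3 8 4 15 6)(7 14)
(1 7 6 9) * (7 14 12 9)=[0, 14, 2, 3, 4, 5, 7, 6, 8, 1, 10, 11, 9, 13, 12]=(1 14 12 9)(6 7)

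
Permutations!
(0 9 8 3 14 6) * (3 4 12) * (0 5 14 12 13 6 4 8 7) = (0 9 7)(3 12)(4 13 6 5 14) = [9, 1, 2, 12, 13, 14, 5, 0, 8, 7, 10, 11, 3, 6, 4]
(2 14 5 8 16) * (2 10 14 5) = [0, 1, 5, 3, 4, 8, 6, 7, 16, 9, 14, 11, 12, 13, 2, 15, 10] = (2 5 8 16 10 14)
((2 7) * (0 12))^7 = ((0 12)(2 7))^7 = (0 12)(2 7)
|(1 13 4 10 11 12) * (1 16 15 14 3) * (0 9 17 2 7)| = |(0 9 17 2 7)(1 13 4 10 11 12 16 15 14 3)| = 10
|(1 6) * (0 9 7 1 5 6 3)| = |(0 9 7 1 3)(5 6)| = 10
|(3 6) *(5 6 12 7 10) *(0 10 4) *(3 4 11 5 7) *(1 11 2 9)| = 10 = |(0 10 7 2 9 1 11 5 6 4)(3 12)|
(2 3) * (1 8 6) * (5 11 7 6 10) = (1 8 10 5 11 7 6)(2 3) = [0, 8, 3, 2, 4, 11, 1, 6, 10, 9, 5, 7]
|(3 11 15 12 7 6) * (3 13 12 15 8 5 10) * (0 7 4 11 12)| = 28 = |(15)(0 7 6 13)(3 12 4 11 8 5 10)|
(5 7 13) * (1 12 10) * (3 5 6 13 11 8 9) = [0, 12, 2, 5, 4, 7, 13, 11, 9, 3, 1, 8, 10, 6] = (1 12 10)(3 5 7 11 8 9)(6 13)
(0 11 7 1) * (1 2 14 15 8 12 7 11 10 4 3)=(0 10 4 3 1)(2 14 15 8 12 7)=[10, 0, 14, 1, 3, 5, 6, 2, 12, 9, 4, 11, 7, 13, 15, 8]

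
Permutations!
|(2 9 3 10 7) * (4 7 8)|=7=|(2 9 3 10 8 4 7)|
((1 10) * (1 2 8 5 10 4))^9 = (1 4)(2 8 5 10) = ((1 4)(2 8 5 10))^9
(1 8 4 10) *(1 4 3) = (1 8 3)(4 10) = [0, 8, 2, 1, 10, 5, 6, 7, 3, 9, 4]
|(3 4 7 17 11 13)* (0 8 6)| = |(0 8 6)(3 4 7 17 11 13)| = 6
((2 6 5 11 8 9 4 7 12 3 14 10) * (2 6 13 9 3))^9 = ((2 13 9 4 7 12)(3 14 10 6 5 11 8))^9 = (2 4)(3 10 5 8 14 6 11)(7 13)(9 12)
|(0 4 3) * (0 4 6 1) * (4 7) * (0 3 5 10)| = |(0 6 1 3 7 4 5 10)| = 8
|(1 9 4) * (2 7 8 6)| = |(1 9 4)(2 7 8 6)| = 12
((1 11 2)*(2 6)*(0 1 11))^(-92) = ((0 1)(2 11 6))^(-92) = (2 11 6)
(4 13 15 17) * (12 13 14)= (4 14 12 13 15 17)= [0, 1, 2, 3, 14, 5, 6, 7, 8, 9, 10, 11, 13, 15, 12, 17, 16, 4]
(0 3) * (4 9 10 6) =[3, 1, 2, 0, 9, 5, 4, 7, 8, 10, 6] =(0 3)(4 9 10 6)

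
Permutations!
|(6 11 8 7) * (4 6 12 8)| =3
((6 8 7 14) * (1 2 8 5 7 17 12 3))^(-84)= ((1 2 8 17 12 3)(5 7 14 6))^(-84)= (17)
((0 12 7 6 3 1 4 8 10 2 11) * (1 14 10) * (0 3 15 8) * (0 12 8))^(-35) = (0 7 1 15 12 8 6 4)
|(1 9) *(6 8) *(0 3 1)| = 4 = |(0 3 1 9)(6 8)|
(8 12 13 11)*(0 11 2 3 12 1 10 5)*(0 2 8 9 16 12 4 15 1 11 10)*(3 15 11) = (0 10 5 2 15 1)(3 4 11 9 16 12 13 8) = [10, 0, 15, 4, 11, 2, 6, 7, 3, 16, 5, 9, 13, 8, 14, 1, 12]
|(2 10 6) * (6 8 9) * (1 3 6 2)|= 12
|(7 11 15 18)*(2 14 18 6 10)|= |(2 14 18 7 11 15 6 10)|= 8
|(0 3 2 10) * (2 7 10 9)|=4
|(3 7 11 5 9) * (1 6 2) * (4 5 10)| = |(1 6 2)(3 7 11 10 4 5 9)| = 21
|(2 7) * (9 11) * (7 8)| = 6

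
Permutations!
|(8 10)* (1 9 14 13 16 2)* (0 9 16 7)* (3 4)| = |(0 9 14 13 7)(1 16 2)(3 4)(8 10)| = 30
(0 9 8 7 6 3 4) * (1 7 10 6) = (0 9 8 10 6 3 4)(1 7) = [9, 7, 2, 4, 0, 5, 3, 1, 10, 8, 6]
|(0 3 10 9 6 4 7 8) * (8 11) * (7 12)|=|(0 3 10 9 6 4 12 7 11 8)|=10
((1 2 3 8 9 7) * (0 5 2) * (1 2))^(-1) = (0 1 5)(2 7 9 8 3)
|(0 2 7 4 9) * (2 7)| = 4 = |(0 7 4 9)|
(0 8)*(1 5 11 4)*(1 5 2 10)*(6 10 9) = (0 8)(1 2 9 6 10)(4 5 11) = [8, 2, 9, 3, 5, 11, 10, 7, 0, 6, 1, 4]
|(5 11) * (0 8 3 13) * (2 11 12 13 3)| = 7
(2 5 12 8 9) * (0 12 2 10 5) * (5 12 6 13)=(0 6 13 5 2)(8 9 10 12)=[6, 1, 0, 3, 4, 2, 13, 7, 9, 10, 12, 11, 8, 5]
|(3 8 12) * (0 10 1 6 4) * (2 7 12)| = 5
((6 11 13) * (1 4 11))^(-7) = (1 13 4 6 11)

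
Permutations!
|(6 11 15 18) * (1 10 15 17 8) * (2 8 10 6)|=|(1 6 11 17 10 15 18 2 8)|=9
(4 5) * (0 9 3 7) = (0 9 3 7)(4 5) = [9, 1, 2, 7, 5, 4, 6, 0, 8, 3]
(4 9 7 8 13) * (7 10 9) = (4 7 8 13)(9 10) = [0, 1, 2, 3, 7, 5, 6, 8, 13, 10, 9, 11, 12, 4]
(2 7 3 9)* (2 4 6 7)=(3 9 4 6 7)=[0, 1, 2, 9, 6, 5, 7, 3, 8, 4]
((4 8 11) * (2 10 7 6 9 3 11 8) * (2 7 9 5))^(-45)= ((2 10 9 3 11 4 7 6 5))^(-45)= (11)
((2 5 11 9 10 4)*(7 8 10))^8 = (11)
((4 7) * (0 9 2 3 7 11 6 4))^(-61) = (0 7 3 2 9)(4 6 11)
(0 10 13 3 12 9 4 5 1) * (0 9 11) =(0 10 13 3 12 11)(1 9 4 5) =[10, 9, 2, 12, 5, 1, 6, 7, 8, 4, 13, 0, 11, 3]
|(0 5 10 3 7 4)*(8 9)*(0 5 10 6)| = 14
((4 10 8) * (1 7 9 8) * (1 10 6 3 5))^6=((10)(1 7 9 8 4 6 3 5))^6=(10)(1 3 4 9)(5 6 8 7)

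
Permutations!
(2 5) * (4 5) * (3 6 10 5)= (2 4 3 6 10 5)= [0, 1, 4, 6, 3, 2, 10, 7, 8, 9, 5]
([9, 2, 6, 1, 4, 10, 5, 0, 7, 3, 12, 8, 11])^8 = [12, 7, 0, 8, 4, 3, 9, 10, 5, 11, 1, 6, 2]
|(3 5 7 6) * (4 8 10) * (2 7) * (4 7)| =|(2 4 8 10 7 6 3 5)| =8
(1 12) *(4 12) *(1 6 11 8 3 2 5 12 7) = (1 4 7)(2 5 12 6 11 8 3) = [0, 4, 5, 2, 7, 12, 11, 1, 3, 9, 10, 8, 6]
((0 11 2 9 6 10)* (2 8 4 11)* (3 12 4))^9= ((0 2 9 6 10)(3 12 4 11 8))^9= (0 10 6 9 2)(3 8 11 4 12)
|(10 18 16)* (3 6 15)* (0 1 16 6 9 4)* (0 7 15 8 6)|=10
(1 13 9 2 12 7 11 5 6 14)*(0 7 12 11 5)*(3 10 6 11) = [7, 13, 3, 10, 4, 11, 14, 5, 8, 2, 6, 0, 12, 9, 1] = (0 7 5 11)(1 13 9 2 3 10 6 14)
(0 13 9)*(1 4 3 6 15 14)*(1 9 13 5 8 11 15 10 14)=[5, 4, 2, 6, 3, 8, 10, 7, 11, 0, 14, 15, 12, 13, 9, 1]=(0 5 8 11 15 1 4 3 6 10 14 9)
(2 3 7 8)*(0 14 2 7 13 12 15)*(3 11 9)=(0 14 2 11 9 3 13 12 15)(7 8)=[14, 1, 11, 13, 4, 5, 6, 8, 7, 3, 10, 9, 15, 12, 2, 0]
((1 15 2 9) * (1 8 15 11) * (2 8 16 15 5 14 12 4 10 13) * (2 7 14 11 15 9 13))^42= (16)(1 8 11 15 5)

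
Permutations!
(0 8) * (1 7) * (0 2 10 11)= (0 8 2 10 11)(1 7)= [8, 7, 10, 3, 4, 5, 6, 1, 2, 9, 11, 0]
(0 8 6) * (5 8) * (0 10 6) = (0 5 8)(6 10) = [5, 1, 2, 3, 4, 8, 10, 7, 0, 9, 6]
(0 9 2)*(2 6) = [9, 1, 0, 3, 4, 5, 2, 7, 8, 6] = (0 9 6 2)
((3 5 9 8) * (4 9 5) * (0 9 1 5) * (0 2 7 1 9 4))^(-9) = (0 4 9 8 3)(1 7 2 5)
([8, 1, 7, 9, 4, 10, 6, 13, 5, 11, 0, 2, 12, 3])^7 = [10, 1, 7, 9, 4, 8, 6, 13, 0, 11, 5, 2, 12, 3]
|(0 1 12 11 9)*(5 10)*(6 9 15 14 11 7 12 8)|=30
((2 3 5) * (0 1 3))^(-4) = ((0 1 3 5 2))^(-4) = (0 1 3 5 2)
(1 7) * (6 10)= (1 7)(6 10)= [0, 7, 2, 3, 4, 5, 10, 1, 8, 9, 6]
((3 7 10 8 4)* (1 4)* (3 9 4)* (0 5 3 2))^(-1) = ((0 5 3 7 10 8 1 2)(4 9))^(-1) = (0 2 1 8 10 7 3 5)(4 9)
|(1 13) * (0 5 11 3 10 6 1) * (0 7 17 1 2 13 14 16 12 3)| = |(0 5 11)(1 14 16 12 3 10 6 2 13 7 17)| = 33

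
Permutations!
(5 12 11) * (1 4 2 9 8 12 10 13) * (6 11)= (1 4 2 9 8 12 6 11 5 10 13)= [0, 4, 9, 3, 2, 10, 11, 7, 12, 8, 13, 5, 6, 1]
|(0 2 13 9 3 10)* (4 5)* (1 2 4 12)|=|(0 4 5 12 1 2 13 9 3 10)|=10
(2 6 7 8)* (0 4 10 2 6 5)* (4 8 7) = [8, 1, 5, 3, 10, 0, 4, 7, 6, 9, 2] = (0 8 6 4 10 2 5)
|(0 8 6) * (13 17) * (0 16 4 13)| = 7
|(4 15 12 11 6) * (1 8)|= |(1 8)(4 15 12 11 6)|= 10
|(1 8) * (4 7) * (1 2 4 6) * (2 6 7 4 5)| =|(1 8 6)(2 5)| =6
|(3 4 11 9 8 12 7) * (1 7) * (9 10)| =|(1 7 3 4 11 10 9 8 12)| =9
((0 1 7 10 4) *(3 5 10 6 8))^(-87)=(0 6 5)(1 8 10)(3 4 7)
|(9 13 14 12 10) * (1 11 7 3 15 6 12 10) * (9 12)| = |(1 11 7 3 15 6 9 13 14 10 12)| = 11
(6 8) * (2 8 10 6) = (2 8)(6 10) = [0, 1, 8, 3, 4, 5, 10, 7, 2, 9, 6]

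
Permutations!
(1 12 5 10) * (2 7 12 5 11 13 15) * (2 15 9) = (15)(1 5 10)(2 7 12 11 13 9) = [0, 5, 7, 3, 4, 10, 6, 12, 8, 2, 1, 13, 11, 9, 14, 15]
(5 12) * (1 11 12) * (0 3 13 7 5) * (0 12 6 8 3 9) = [9, 11, 2, 13, 4, 1, 8, 5, 3, 0, 10, 6, 12, 7] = (0 9)(1 11 6 8 3 13 7 5)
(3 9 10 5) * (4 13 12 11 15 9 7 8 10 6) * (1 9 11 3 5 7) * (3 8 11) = (1 9 6 4 13 12 8 10 7 11 15 3) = [0, 9, 2, 1, 13, 5, 4, 11, 10, 6, 7, 15, 8, 12, 14, 3]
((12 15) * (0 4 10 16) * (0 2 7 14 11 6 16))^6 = ((0 4 10)(2 7 14 11 6 16)(12 15))^6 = (16)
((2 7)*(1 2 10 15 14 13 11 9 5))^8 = (1 9 13 15 7)(2 5 11 14 10)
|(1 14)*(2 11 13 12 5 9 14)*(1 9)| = 6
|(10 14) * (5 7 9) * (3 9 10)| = 6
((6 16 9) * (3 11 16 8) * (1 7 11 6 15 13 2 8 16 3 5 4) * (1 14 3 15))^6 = (1 8 16 13 3 11 4)(2 6 15 14 7 5 9)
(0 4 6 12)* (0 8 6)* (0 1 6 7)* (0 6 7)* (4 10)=(0 10 4 1 7 6 12 8)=[10, 7, 2, 3, 1, 5, 12, 6, 0, 9, 4, 11, 8]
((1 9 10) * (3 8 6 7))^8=((1 9 10)(3 8 6 7))^8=(1 10 9)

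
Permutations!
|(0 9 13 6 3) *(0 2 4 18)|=|(0 9 13 6 3 2 4 18)|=8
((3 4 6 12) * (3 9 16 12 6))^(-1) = ((3 4)(9 16 12))^(-1) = (3 4)(9 12 16)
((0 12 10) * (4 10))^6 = ((0 12 4 10))^6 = (0 4)(10 12)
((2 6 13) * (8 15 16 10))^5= (2 13 6)(8 15 16 10)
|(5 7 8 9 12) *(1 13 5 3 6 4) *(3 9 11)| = |(1 13 5 7 8 11 3 6 4)(9 12)| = 18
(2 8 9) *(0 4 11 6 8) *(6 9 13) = (0 4 11 9 2)(6 8 13) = [4, 1, 0, 3, 11, 5, 8, 7, 13, 2, 10, 9, 12, 6]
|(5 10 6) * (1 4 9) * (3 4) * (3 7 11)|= 6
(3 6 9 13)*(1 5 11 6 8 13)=(1 5 11 6 9)(3 8 13)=[0, 5, 2, 8, 4, 11, 9, 7, 13, 1, 10, 6, 12, 3]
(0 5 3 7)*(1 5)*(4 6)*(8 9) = (0 1 5 3 7)(4 6)(8 9) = [1, 5, 2, 7, 6, 3, 4, 0, 9, 8]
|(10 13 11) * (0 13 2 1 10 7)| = 12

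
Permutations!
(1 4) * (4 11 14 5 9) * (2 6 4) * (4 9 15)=[0, 11, 6, 3, 1, 15, 9, 7, 8, 2, 10, 14, 12, 13, 5, 4]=(1 11 14 5 15 4)(2 6 9)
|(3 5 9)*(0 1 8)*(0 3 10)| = |(0 1 8 3 5 9 10)| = 7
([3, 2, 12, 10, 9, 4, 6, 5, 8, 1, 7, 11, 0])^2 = [10, 12, 0, 7, 1, 9, 6, 4, 8, 2, 5, 11, 3]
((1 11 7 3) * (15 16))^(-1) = (1 3 7 11)(15 16)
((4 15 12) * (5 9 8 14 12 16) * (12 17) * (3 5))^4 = (3 14 15 9 12)(4 5 17 16 8)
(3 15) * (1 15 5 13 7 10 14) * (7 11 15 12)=(1 12 7 10 14)(3 5 13 11 15)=[0, 12, 2, 5, 4, 13, 6, 10, 8, 9, 14, 15, 7, 11, 1, 3]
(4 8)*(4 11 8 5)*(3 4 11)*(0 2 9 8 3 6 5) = [2, 1, 9, 4, 0, 11, 5, 7, 6, 8, 10, 3] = (0 2 9 8 6 5 11 3 4)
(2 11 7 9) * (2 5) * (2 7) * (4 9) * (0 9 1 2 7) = (0 9 5)(1 2 11 7 4) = [9, 2, 11, 3, 1, 0, 6, 4, 8, 5, 10, 7]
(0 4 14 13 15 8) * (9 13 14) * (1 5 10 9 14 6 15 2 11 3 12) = (0 4 14 6 15 8)(1 5 10 9 13 2 11 3 12) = [4, 5, 11, 12, 14, 10, 15, 7, 0, 13, 9, 3, 1, 2, 6, 8]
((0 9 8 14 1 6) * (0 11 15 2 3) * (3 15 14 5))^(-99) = ((0 9 8 5 3)(1 6 11 14)(2 15))^(-99) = (0 9 8 5 3)(1 6 11 14)(2 15)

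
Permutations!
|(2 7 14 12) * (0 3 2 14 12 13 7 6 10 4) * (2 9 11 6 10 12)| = 12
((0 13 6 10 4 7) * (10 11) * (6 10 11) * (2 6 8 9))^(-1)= ((0 13 10 4 7)(2 6 8 9))^(-1)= (0 7 4 10 13)(2 9 8 6)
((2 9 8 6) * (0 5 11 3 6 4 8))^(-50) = (0 9 2 6 3 11 5)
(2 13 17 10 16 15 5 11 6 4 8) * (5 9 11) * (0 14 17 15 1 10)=(0 14 17)(1 10 16)(2 13 15 9 11 6 4 8)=[14, 10, 13, 3, 8, 5, 4, 7, 2, 11, 16, 6, 12, 15, 17, 9, 1, 0]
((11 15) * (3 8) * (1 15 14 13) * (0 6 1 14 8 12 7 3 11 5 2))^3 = ((0 6 1 15 5 2)(3 12 7)(8 11)(13 14))^3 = (0 15)(1 2)(5 6)(8 11)(13 14)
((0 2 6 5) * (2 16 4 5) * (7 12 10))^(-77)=(0 5 4 16)(2 6)(7 12 10)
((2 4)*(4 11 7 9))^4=(2 4 9 7 11)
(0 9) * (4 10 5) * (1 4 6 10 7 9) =[1, 4, 2, 3, 7, 6, 10, 9, 8, 0, 5] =(0 1 4 7 9)(5 6 10)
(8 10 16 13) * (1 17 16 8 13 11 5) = (1 17 16 11 5)(8 10) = [0, 17, 2, 3, 4, 1, 6, 7, 10, 9, 8, 5, 12, 13, 14, 15, 11, 16]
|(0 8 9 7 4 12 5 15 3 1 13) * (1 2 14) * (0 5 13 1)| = 12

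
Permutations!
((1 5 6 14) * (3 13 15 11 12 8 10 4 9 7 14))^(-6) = (1 8 6 4 13 7 11)(3 9 15 14 12 5 10)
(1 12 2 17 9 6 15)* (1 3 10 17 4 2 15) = (1 12 15 3 10 17 9 6)(2 4) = [0, 12, 4, 10, 2, 5, 1, 7, 8, 6, 17, 11, 15, 13, 14, 3, 16, 9]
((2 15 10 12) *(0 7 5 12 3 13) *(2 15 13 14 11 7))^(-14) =(0 2 13)(3 11 5 15)(7 12 10 14)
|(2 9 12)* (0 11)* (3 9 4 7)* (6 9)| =|(0 11)(2 4 7 3 6 9 12)| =14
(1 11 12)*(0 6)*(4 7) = (0 6)(1 11 12)(4 7) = [6, 11, 2, 3, 7, 5, 0, 4, 8, 9, 10, 12, 1]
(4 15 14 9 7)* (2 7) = (2 7 4 15 14 9) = [0, 1, 7, 3, 15, 5, 6, 4, 8, 2, 10, 11, 12, 13, 9, 14]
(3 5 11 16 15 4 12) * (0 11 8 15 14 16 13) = (0 11 13)(3 5 8 15 4 12)(14 16) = [11, 1, 2, 5, 12, 8, 6, 7, 15, 9, 10, 13, 3, 0, 16, 4, 14]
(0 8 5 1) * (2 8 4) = (0 4 2 8 5 1) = [4, 0, 8, 3, 2, 1, 6, 7, 5]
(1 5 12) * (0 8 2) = (0 8 2)(1 5 12) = [8, 5, 0, 3, 4, 12, 6, 7, 2, 9, 10, 11, 1]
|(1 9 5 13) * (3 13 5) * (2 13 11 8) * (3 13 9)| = |(1 3 11 8 2 9 13)| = 7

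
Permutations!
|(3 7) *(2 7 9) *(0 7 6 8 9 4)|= 4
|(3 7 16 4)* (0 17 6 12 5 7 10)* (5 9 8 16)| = |(0 17 6 12 9 8 16 4 3 10)(5 7)| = 10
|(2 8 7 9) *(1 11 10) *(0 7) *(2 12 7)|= 3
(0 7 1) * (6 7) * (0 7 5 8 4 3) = (0 6 5 8 4 3)(1 7) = [6, 7, 2, 0, 3, 8, 5, 1, 4]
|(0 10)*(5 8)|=2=|(0 10)(5 8)|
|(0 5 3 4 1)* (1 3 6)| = 4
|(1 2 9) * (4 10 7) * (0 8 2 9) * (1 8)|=|(0 1 9 8 2)(4 10 7)|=15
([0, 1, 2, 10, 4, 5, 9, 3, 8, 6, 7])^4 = (3 10 7)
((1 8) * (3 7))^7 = ((1 8)(3 7))^7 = (1 8)(3 7)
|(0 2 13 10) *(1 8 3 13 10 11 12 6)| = 21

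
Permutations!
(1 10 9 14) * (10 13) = (1 13 10 9 14) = [0, 13, 2, 3, 4, 5, 6, 7, 8, 14, 9, 11, 12, 10, 1]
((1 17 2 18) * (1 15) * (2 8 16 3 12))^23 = (1 12 17 2 8 18 16 15 3) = ((1 17 8 16 3 12 2 18 15))^23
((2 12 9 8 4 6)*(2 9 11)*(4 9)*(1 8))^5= (1 9 8)(2 11 12)(4 6)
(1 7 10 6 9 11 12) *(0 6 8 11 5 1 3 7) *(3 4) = (0 6 9 5 1)(3 7 10 8 11 12 4) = [6, 0, 2, 7, 3, 1, 9, 10, 11, 5, 8, 12, 4]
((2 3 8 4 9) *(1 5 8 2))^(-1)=((1 5 8 4 9)(2 3))^(-1)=(1 9 4 8 5)(2 3)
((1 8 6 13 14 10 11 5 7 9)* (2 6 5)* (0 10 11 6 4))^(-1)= ((0 10 6 13 14 11 2 4)(1 8 5 7 9))^(-1)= (0 4 2 11 14 13 6 10)(1 9 7 5 8)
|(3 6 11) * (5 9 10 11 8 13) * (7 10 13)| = 6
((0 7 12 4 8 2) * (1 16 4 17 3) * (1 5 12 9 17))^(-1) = (0 2 8 4 16 1 12 5 3 17 9 7)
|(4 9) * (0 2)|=2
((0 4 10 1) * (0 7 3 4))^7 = (1 3 10 7 4)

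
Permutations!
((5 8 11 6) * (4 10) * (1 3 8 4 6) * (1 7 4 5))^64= (11)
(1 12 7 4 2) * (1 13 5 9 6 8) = (1 12 7 4 2 13 5 9 6 8) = [0, 12, 13, 3, 2, 9, 8, 4, 1, 6, 10, 11, 7, 5]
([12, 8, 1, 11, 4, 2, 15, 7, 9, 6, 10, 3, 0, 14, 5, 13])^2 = [0, 9, 8, 3, 4, 1, 13, 7, 6, 15, 10, 11, 12, 5, 2, 14]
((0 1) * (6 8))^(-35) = ((0 1)(6 8))^(-35) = (0 1)(6 8)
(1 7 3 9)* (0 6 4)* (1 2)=[6, 7, 1, 9, 0, 5, 4, 3, 8, 2]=(0 6 4)(1 7 3 9 2)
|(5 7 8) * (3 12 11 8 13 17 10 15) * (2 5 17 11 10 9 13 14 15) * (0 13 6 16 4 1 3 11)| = |(0 13)(1 3 12 10 2 5 7 14 15 11 8 17 9 6 16 4)| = 16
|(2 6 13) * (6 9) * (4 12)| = |(2 9 6 13)(4 12)| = 4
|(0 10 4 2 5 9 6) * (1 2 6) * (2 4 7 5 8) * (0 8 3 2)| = |(0 10 7 5 9 1 4 6 8)(2 3)| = 18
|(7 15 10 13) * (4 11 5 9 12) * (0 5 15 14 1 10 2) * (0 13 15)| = |(0 5 9 12 4 11)(1 10 15 2 13 7 14)| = 42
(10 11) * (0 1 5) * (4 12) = (0 1 5)(4 12)(10 11) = [1, 5, 2, 3, 12, 0, 6, 7, 8, 9, 11, 10, 4]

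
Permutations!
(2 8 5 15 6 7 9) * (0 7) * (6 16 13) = (0 7 9 2 8 5 15 16 13 6) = [7, 1, 8, 3, 4, 15, 0, 9, 5, 2, 10, 11, 12, 6, 14, 16, 13]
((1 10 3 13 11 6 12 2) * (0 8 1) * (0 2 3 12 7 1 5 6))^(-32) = ((0 8 5 6 7 1 10 12 3 13 11))^(-32) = (0 8 5 6 7 1 10 12 3 13 11)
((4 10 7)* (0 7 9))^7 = ((0 7 4 10 9))^7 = (0 4 9 7 10)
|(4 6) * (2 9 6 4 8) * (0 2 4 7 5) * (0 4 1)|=|(0 2 9 6 8 1)(4 7 5)|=6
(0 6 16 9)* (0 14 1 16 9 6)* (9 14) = (1 16 6 14) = [0, 16, 2, 3, 4, 5, 14, 7, 8, 9, 10, 11, 12, 13, 1, 15, 6]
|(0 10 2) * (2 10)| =|(10)(0 2)| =2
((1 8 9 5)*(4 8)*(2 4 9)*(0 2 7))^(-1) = ((0 2 4 8 7)(1 9 5))^(-1) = (0 7 8 4 2)(1 5 9)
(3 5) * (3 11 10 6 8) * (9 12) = (3 5 11 10 6 8)(9 12) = [0, 1, 2, 5, 4, 11, 8, 7, 3, 12, 6, 10, 9]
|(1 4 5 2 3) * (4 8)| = 6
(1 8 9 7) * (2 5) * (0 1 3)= [1, 8, 5, 0, 4, 2, 6, 3, 9, 7]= (0 1 8 9 7 3)(2 5)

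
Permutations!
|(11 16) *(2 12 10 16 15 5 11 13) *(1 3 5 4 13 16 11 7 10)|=11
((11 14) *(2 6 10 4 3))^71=((2 6 10 4 3)(11 14))^71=(2 6 10 4 3)(11 14)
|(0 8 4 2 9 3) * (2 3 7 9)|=4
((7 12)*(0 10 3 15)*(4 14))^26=((0 10 3 15)(4 14)(7 12))^26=(0 3)(10 15)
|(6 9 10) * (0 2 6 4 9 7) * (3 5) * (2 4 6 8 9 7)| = 30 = |(0 4 7)(2 8 9 10 6)(3 5)|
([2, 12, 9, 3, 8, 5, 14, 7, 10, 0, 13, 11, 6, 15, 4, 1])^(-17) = [2, 12, 9, 3, 8, 5, 14, 7, 10, 0, 13, 11, 6, 15, 4, 1]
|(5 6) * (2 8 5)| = |(2 8 5 6)| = 4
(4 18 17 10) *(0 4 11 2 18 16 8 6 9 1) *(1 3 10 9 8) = (0 4 16 1)(2 18 17 9 3 10 11)(6 8) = [4, 0, 18, 10, 16, 5, 8, 7, 6, 3, 11, 2, 12, 13, 14, 15, 1, 9, 17]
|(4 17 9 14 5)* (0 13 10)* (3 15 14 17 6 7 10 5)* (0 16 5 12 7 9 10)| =84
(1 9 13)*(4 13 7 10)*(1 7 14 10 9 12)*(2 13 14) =(1 12)(2 13 7 9)(4 14 10) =[0, 12, 13, 3, 14, 5, 6, 9, 8, 2, 4, 11, 1, 7, 10]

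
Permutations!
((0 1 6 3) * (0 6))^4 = (6)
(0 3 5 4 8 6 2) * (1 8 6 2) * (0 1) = [3, 8, 1, 5, 6, 4, 0, 7, 2] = (0 3 5 4 6)(1 8 2)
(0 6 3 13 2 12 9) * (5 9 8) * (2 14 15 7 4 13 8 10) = (0 6 3 8 5 9)(2 12 10)(4 13 14 15 7) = [6, 1, 12, 8, 13, 9, 3, 4, 5, 0, 2, 11, 10, 14, 15, 7]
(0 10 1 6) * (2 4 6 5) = (0 10 1 5 2 4 6) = [10, 5, 4, 3, 6, 2, 0, 7, 8, 9, 1]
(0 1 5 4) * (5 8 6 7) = (0 1 8 6 7 5 4) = [1, 8, 2, 3, 0, 4, 7, 5, 6]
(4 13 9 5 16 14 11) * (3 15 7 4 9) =[0, 1, 2, 15, 13, 16, 6, 4, 8, 5, 10, 9, 12, 3, 11, 7, 14] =(3 15 7 4 13)(5 16 14 11 9)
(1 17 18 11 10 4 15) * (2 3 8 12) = [0, 17, 3, 8, 15, 5, 6, 7, 12, 9, 4, 10, 2, 13, 14, 1, 16, 18, 11] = (1 17 18 11 10 4 15)(2 3 8 12)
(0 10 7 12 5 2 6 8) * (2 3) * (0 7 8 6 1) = (0 10 8 7 12 5 3 2 1) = [10, 0, 1, 2, 4, 3, 6, 12, 7, 9, 8, 11, 5]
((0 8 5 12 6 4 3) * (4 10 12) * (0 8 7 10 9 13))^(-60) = (0 12 13 10 9 7 6)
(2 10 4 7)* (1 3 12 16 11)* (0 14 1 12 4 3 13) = (0 14 1 13)(2 10 3 4 7)(11 12 16) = [14, 13, 10, 4, 7, 5, 6, 2, 8, 9, 3, 12, 16, 0, 1, 15, 11]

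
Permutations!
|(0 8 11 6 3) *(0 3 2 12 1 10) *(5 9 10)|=10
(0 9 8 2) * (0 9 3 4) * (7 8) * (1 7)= (0 3 4)(1 7 8 2 9)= [3, 7, 9, 4, 0, 5, 6, 8, 2, 1]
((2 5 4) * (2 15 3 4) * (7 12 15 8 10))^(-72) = (3 12 10 4 15 7 8)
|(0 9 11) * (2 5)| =6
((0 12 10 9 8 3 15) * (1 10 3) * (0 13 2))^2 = ((0 12 3 15 13 2)(1 10 9 8))^2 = (0 3 13)(1 9)(2 12 15)(8 10)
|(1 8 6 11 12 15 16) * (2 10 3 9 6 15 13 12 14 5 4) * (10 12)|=|(1 8 15 16)(2 12 13 10 3 9 6 11 14 5 4)|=44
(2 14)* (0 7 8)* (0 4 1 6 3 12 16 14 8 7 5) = (0 5)(1 6 3 12 16 14 2 8 4) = [5, 6, 8, 12, 1, 0, 3, 7, 4, 9, 10, 11, 16, 13, 2, 15, 14]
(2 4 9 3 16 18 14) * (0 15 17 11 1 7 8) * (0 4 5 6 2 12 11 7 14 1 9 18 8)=(0 15 17 7)(1 14 12 11 9 3 16 8 4 18)(2 5 6)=[15, 14, 5, 16, 18, 6, 2, 0, 4, 3, 10, 9, 11, 13, 12, 17, 8, 7, 1]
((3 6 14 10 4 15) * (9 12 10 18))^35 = (3 15 4 10 12 9 18 14 6)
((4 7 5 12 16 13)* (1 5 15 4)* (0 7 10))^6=(0 7 15 4 10)(1 5 12 16 13)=((0 7 15 4 10)(1 5 12 16 13))^6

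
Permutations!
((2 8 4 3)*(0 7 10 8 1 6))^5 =(0 3 7 2 10 1 8 6 4)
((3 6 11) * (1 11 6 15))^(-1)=((1 11 3 15))^(-1)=(1 15 3 11)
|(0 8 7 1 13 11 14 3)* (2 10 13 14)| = 12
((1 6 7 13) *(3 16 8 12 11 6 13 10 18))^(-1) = ((1 13)(3 16 8 12 11 6 7 10 18))^(-1) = (1 13)(3 18 10 7 6 11 12 8 16)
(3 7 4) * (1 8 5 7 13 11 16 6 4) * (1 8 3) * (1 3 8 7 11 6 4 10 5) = [0, 8, 2, 13, 3, 11, 10, 7, 1, 9, 5, 16, 12, 6, 14, 15, 4] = (1 8)(3 13 6 10 5 11 16 4)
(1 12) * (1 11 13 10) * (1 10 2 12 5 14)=(1 5 14)(2 12 11 13)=[0, 5, 12, 3, 4, 14, 6, 7, 8, 9, 10, 13, 11, 2, 1]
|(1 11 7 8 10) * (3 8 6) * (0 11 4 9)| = |(0 11 7 6 3 8 10 1 4 9)| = 10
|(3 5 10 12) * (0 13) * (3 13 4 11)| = 8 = |(0 4 11 3 5 10 12 13)|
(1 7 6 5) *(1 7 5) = (1 5 7 6) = [0, 5, 2, 3, 4, 7, 1, 6]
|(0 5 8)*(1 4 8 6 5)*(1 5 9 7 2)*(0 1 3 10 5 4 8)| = 14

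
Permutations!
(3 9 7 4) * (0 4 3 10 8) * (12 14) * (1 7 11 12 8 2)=(0 4 10 2 1 7 3 9 11 12 14 8)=[4, 7, 1, 9, 10, 5, 6, 3, 0, 11, 2, 12, 14, 13, 8]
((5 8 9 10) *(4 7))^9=((4 7)(5 8 9 10))^9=(4 7)(5 8 9 10)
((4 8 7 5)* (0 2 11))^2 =(0 11 2)(4 7)(5 8)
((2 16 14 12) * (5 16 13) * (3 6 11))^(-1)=((2 13 5 16 14 12)(3 6 11))^(-1)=(2 12 14 16 5 13)(3 11 6)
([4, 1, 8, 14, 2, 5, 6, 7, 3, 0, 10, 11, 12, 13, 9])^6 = (0 9 14 3 8 2 4)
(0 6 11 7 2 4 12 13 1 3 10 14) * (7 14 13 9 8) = [6, 3, 4, 10, 12, 5, 11, 2, 7, 8, 13, 14, 9, 1, 0] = (0 6 11 14)(1 3 10 13)(2 4 12 9 8 7)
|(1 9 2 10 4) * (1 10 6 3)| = |(1 9 2 6 3)(4 10)| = 10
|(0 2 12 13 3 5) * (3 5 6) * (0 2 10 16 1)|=|(0 10 16 1)(2 12 13 5)(3 6)|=4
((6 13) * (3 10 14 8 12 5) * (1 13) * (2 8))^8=((1 13 6)(2 8 12 5 3 10 14))^8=(1 6 13)(2 8 12 5 3 10 14)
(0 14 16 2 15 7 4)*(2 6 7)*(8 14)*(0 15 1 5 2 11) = (0 8 14 16 6 7 4 15 11)(1 5 2) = [8, 5, 1, 3, 15, 2, 7, 4, 14, 9, 10, 0, 12, 13, 16, 11, 6]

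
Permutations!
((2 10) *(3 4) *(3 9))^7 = (2 10)(3 4 9)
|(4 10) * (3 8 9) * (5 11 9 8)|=|(3 5 11 9)(4 10)|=4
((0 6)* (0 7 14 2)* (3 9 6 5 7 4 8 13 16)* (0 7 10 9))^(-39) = ((0 5 10 9 6 4 8 13 16 3)(2 7 14))^(-39) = (0 5 10 9 6 4 8 13 16 3)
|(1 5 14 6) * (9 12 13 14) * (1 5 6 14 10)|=|(14)(1 6 5 9 12 13 10)|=7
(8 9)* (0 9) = [9, 1, 2, 3, 4, 5, 6, 7, 0, 8] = (0 9 8)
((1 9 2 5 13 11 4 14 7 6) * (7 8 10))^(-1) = ((1 9 2 5 13 11 4 14 8 10 7 6))^(-1) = (1 6 7 10 8 14 4 11 13 5 2 9)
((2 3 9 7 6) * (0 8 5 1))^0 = (9)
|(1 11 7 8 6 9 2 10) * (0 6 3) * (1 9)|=|(0 6 1 11 7 8 3)(2 10 9)|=21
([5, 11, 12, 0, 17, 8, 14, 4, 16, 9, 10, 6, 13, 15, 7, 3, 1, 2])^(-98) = [15, 8, 4, 13, 14, 3, 1, 6, 0, 9, 10, 16, 17, 2, 11, 12, 5, 7]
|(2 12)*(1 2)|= 3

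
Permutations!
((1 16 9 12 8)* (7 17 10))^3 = (17)(1 12 16 8 9)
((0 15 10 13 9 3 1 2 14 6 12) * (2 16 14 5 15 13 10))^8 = (0 12 6 14 16 1 3 9 13)(2 15 5)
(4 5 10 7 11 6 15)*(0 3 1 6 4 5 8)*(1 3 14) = [14, 6, 2, 3, 8, 10, 15, 11, 0, 9, 7, 4, 12, 13, 1, 5] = (0 14 1 6 15 5 10 7 11 4 8)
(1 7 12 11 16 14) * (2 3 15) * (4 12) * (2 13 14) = (1 7 4 12 11 16 2 3 15 13 14) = [0, 7, 3, 15, 12, 5, 6, 4, 8, 9, 10, 16, 11, 14, 1, 13, 2]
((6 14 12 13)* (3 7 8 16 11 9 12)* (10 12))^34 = (3 7 8 16 11 9 10 12 13 6 14)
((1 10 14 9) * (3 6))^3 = (1 9 14 10)(3 6)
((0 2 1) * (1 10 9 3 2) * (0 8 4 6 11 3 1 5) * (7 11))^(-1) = ((0 5)(1 8 4 6 7 11 3 2 10 9))^(-1) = (0 5)(1 9 10 2 3 11 7 6 4 8)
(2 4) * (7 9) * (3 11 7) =[0, 1, 4, 11, 2, 5, 6, 9, 8, 3, 10, 7] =(2 4)(3 11 7 9)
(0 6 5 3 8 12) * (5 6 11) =(0 11 5 3 8 12) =[11, 1, 2, 8, 4, 3, 6, 7, 12, 9, 10, 5, 0]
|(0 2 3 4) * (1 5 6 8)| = 4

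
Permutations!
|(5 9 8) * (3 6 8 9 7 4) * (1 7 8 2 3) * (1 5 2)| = 8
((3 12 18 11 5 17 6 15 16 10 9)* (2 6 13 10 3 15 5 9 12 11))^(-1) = (2 18 12 10 13 17 5 6)(3 16 15 9 11)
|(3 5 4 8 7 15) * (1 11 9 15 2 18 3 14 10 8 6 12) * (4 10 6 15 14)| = 42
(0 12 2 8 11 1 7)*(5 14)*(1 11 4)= (0 12 2 8 4 1 7)(5 14)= [12, 7, 8, 3, 1, 14, 6, 0, 4, 9, 10, 11, 2, 13, 5]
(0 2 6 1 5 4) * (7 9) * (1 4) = [2, 5, 6, 3, 0, 1, 4, 9, 8, 7] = (0 2 6 4)(1 5)(7 9)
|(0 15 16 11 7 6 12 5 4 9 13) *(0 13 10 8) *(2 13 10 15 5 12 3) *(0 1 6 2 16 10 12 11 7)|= |(0 5 4 9 15 10 8 1 6 3 16 7 2 13 12 11)|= 16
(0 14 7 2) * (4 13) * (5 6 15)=(0 14 7 2)(4 13)(5 6 15)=[14, 1, 0, 3, 13, 6, 15, 2, 8, 9, 10, 11, 12, 4, 7, 5]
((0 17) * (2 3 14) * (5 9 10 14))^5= ((0 17)(2 3 5 9 10 14))^5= (0 17)(2 14 10 9 5 3)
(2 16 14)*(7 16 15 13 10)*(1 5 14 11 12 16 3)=(1 5 14 2 15 13 10 7 3)(11 12 16)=[0, 5, 15, 1, 4, 14, 6, 3, 8, 9, 7, 12, 16, 10, 2, 13, 11]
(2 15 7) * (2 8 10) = [0, 1, 15, 3, 4, 5, 6, 8, 10, 9, 2, 11, 12, 13, 14, 7] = (2 15 7 8 10)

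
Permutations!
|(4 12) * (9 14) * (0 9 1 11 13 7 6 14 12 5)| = 30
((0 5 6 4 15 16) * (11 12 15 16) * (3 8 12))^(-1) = ((0 5 6 4 16)(3 8 12 15 11))^(-1) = (0 16 4 6 5)(3 11 15 12 8)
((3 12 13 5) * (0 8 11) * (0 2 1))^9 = ((0 8 11 2 1)(3 12 13 5))^9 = (0 1 2 11 8)(3 12 13 5)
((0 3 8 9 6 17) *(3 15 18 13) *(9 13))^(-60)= ((0 15 18 9 6 17)(3 8 13))^(-60)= (18)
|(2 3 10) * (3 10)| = 2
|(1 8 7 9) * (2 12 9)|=|(1 8 7 2 12 9)|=6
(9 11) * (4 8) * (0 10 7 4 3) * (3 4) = [10, 1, 2, 0, 8, 5, 6, 3, 4, 11, 7, 9] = (0 10 7 3)(4 8)(9 11)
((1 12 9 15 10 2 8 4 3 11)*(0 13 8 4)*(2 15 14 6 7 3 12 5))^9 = ((0 13 8)(1 5 2 4 12 9 14 6 7 3 11)(10 15))^9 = (1 3 6 9 4 5 11 7 14 12 2)(10 15)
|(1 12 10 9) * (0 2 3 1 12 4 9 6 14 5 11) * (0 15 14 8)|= 20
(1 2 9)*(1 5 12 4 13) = (1 2 9 5 12 4 13) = [0, 2, 9, 3, 13, 12, 6, 7, 8, 5, 10, 11, 4, 1]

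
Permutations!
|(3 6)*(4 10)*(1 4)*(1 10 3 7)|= 5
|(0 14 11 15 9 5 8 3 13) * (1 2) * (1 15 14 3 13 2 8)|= 18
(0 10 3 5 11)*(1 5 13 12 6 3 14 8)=(0 10 14 8 1 5 11)(3 13 12 6)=[10, 5, 2, 13, 4, 11, 3, 7, 1, 9, 14, 0, 6, 12, 8]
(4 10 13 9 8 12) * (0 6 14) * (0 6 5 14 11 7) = (0 5 14 6 11 7)(4 10 13 9 8 12) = [5, 1, 2, 3, 10, 14, 11, 0, 12, 8, 13, 7, 4, 9, 6]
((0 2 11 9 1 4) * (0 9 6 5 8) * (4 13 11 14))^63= ((0 2 14 4 9 1 13 11 6 5 8))^63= (0 6 1 14 8 11 9 2 5 13 4)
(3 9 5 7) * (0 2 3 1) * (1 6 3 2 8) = [8, 0, 2, 9, 4, 7, 3, 6, 1, 5] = (0 8 1)(3 9 5 7 6)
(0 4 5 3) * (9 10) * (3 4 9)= [9, 1, 2, 0, 5, 4, 6, 7, 8, 10, 3]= (0 9 10 3)(4 5)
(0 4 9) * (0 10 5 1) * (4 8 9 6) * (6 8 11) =[11, 0, 2, 3, 8, 1, 4, 7, 9, 10, 5, 6] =(0 11 6 4 8 9 10 5 1)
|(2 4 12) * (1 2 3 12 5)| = 4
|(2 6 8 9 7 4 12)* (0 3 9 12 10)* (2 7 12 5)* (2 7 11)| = 12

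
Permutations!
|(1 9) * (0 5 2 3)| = |(0 5 2 3)(1 9)| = 4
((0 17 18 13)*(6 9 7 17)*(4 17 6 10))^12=(18)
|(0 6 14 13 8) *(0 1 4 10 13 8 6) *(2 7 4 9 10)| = 21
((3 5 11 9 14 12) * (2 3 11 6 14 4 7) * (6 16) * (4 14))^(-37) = (2 4 16 3 7 6 5)(9 11 12 14)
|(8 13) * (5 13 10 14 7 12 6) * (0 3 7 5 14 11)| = 11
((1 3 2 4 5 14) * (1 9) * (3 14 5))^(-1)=((1 14 9)(2 4 3))^(-1)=(1 9 14)(2 3 4)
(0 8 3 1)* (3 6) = (0 8 6 3 1) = [8, 0, 2, 1, 4, 5, 3, 7, 6]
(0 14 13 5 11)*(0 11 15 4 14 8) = [8, 1, 2, 3, 14, 15, 6, 7, 0, 9, 10, 11, 12, 5, 13, 4] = (0 8)(4 14 13 5 15)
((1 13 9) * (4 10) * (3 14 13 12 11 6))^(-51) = (1 14 11 9 3 12 13 6)(4 10)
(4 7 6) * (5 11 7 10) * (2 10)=(2 10 5 11 7 6 4)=[0, 1, 10, 3, 2, 11, 4, 6, 8, 9, 5, 7]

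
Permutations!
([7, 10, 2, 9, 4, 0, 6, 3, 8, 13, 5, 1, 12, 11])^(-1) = (0 5 10 1 11 13 9 3 7)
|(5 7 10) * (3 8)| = |(3 8)(5 7 10)| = 6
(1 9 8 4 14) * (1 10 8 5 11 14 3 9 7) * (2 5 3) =(1 7)(2 5 11 14 10 8 4)(3 9) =[0, 7, 5, 9, 2, 11, 6, 1, 4, 3, 8, 14, 12, 13, 10]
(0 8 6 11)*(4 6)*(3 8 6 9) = [6, 1, 2, 8, 9, 5, 11, 7, 4, 3, 10, 0] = (0 6 11)(3 8 4 9)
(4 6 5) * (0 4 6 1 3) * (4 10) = [10, 3, 2, 0, 1, 6, 5, 7, 8, 9, 4] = (0 10 4 1 3)(5 6)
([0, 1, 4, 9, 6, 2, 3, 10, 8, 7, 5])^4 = [0, 1, 9, 5, 7, 3, 10, 4, 8, 2, 6]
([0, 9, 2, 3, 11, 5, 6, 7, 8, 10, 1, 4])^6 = [0, 1, 2, 3, 4, 5, 6, 7, 8, 9, 10, 11]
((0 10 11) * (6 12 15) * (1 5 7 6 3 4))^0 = ((0 10 11)(1 5 7 6 12 15 3 4))^0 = (15)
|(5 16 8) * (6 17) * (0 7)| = 6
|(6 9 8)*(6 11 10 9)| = 4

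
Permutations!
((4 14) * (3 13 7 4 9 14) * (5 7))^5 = ((3 13 5 7 4)(9 14))^5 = (9 14)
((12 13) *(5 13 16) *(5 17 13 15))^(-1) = ((5 15)(12 16 17 13))^(-1) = (5 15)(12 13 17 16)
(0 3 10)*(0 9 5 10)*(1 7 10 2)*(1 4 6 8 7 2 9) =(0 3)(1 2 4 6 8 7 10)(5 9) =[3, 2, 4, 0, 6, 9, 8, 10, 7, 5, 1]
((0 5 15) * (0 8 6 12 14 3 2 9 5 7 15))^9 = ((0 7 15 8 6 12 14 3 2 9 5))^9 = (0 9 3 12 8 7 5 2 14 6 15)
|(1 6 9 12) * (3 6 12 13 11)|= 10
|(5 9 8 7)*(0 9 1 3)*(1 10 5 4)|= 14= |(0 9 8 7 4 1 3)(5 10)|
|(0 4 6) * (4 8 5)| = |(0 8 5 4 6)| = 5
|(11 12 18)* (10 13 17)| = |(10 13 17)(11 12 18)| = 3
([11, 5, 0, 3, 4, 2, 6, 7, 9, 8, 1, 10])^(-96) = [0, 1, 2, 3, 4, 5, 6, 7, 8, 9, 10, 11]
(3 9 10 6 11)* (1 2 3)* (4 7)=[0, 2, 3, 9, 7, 5, 11, 4, 8, 10, 6, 1]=(1 2 3 9 10 6 11)(4 7)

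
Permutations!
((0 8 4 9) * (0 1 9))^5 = (0 4 8)(1 9)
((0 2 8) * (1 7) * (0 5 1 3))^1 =(0 2 8 5 1 7 3)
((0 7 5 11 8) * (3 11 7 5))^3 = (0 3)(5 11)(7 8)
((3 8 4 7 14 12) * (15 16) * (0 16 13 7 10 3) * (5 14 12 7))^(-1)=(0 12 7 14 5 13 15 16)(3 10 4 8)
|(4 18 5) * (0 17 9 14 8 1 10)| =21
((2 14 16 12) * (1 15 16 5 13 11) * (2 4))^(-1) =((1 15 16 12 4 2 14 5 13 11))^(-1) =(1 11 13 5 14 2 4 12 16 15)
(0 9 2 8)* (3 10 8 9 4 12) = (0 4 12 3 10 8)(2 9) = [4, 1, 9, 10, 12, 5, 6, 7, 0, 2, 8, 11, 3]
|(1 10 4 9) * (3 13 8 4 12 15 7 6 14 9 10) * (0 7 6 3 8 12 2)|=|(0 7 3 13 12 15 6 14 9 1 8 4 10 2)|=14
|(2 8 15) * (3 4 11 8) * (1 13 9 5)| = |(1 13 9 5)(2 3 4 11 8 15)| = 12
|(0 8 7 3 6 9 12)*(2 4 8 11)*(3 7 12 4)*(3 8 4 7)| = |(0 11 2 8 12)(3 6 9 7)| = 20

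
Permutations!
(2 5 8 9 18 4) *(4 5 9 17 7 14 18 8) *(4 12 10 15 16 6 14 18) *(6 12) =(2 9 8 17 7 18 5 6 14 4)(10 15 16 12) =[0, 1, 9, 3, 2, 6, 14, 18, 17, 8, 15, 11, 10, 13, 4, 16, 12, 7, 5]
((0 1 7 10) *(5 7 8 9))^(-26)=(0 8 5 10 1 9 7)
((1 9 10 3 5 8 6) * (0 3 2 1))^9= (0 6 8 5 3)(1 9 10 2)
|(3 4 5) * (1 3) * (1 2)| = 5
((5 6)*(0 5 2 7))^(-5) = (7)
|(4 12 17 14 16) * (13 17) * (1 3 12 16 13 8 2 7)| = |(1 3 12 8 2 7)(4 16)(13 17 14)| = 6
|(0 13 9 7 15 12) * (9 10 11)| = 8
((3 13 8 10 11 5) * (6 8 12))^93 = (3 10 12 5 8 13 11 6)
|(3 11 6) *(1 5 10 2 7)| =15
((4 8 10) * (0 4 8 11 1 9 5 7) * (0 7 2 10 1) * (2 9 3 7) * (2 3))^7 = ((0 4 11)(1 2 10 8)(3 7)(5 9))^7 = (0 4 11)(1 8 10 2)(3 7)(5 9)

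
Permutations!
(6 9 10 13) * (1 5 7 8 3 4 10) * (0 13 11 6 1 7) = (0 13 1 5)(3 4 10 11 6 9 7 8) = [13, 5, 2, 4, 10, 0, 9, 8, 3, 7, 11, 6, 12, 1]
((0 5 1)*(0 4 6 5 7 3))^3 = (7)(1 5 6 4)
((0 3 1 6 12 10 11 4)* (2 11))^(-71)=((0 3 1 6 12 10 2 11 4))^(-71)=(0 3 1 6 12 10 2 11 4)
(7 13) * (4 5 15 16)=(4 5 15 16)(7 13)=[0, 1, 2, 3, 5, 15, 6, 13, 8, 9, 10, 11, 12, 7, 14, 16, 4]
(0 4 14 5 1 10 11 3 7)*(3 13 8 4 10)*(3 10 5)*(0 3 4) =(0 5 1 10 11 13 8)(3 7)(4 14) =[5, 10, 2, 7, 14, 1, 6, 3, 0, 9, 11, 13, 12, 8, 4]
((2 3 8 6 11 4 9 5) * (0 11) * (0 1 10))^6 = ((0 11 4 9 5 2 3 8 6 1 10))^6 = (0 3 11 8 4 6 9 1 5 10 2)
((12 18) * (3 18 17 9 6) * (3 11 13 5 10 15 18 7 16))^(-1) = (3 16 7)(5 13 11 6 9 17 12 18 15 10)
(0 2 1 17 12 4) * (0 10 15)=(0 2 1 17 12 4 10 15)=[2, 17, 1, 3, 10, 5, 6, 7, 8, 9, 15, 11, 4, 13, 14, 0, 16, 12]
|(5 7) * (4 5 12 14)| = 5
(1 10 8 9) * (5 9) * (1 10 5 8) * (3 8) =[0, 5, 2, 8, 4, 9, 6, 7, 3, 10, 1] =(1 5 9 10)(3 8)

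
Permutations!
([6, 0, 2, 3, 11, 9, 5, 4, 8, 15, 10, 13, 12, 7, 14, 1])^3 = [9, 5, 2, 3, 7, 1, 15, 13, 8, 0, 10, 4, 12, 11, 14, 6]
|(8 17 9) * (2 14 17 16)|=|(2 14 17 9 8 16)|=6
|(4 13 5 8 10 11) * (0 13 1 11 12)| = 6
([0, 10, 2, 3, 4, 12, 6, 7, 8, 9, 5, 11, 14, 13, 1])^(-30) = [0, 1, 2, 3, 4, 5, 6, 7, 8, 9, 10, 11, 12, 13, 14]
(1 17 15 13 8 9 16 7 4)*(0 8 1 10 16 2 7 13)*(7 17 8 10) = (0 10 16 13 1 8 9 2 17 15)(4 7) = [10, 8, 17, 3, 7, 5, 6, 4, 9, 2, 16, 11, 12, 1, 14, 0, 13, 15]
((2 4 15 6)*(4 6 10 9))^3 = ((2 6)(4 15 10 9))^3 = (2 6)(4 9 10 15)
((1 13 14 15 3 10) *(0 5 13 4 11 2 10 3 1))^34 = (0 15 2 13 4)(1 10 14 11 5) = ((0 5 13 14 15 1 4 11 2 10))^34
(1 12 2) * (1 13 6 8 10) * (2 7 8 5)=(1 12 7 8 10)(2 13 6 5)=[0, 12, 13, 3, 4, 2, 5, 8, 10, 9, 1, 11, 7, 6]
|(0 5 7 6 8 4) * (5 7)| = |(0 7 6 8 4)| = 5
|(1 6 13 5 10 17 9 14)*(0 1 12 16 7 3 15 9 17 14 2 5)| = |(17)(0 1 6 13)(2 5 10 14 12 16 7 3 15 9)| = 20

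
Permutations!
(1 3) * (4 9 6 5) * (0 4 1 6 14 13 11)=(0 4 9 14 13 11)(1 3 6 5)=[4, 3, 2, 6, 9, 1, 5, 7, 8, 14, 10, 0, 12, 11, 13]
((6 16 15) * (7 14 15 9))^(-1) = (6 15 14 7 9 16)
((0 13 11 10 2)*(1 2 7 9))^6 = ((0 13 11 10 7 9 1 2))^6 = (0 1 7 11)(2 9 10 13)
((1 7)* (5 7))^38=((1 5 7))^38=(1 7 5)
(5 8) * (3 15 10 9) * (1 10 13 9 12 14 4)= [0, 10, 2, 15, 1, 8, 6, 7, 5, 3, 12, 11, 14, 9, 4, 13]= (1 10 12 14 4)(3 15 13 9)(5 8)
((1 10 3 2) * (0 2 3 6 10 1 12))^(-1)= (0 12 2)(6 10)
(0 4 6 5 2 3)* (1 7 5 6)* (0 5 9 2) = (0 4 1 7 9 2 3 5) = [4, 7, 3, 5, 1, 0, 6, 9, 8, 2]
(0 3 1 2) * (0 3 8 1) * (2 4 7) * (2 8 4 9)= (0 4 7 8 1 9 2 3)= [4, 9, 3, 0, 7, 5, 6, 8, 1, 2]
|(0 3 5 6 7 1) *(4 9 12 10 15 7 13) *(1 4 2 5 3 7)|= |(0 7 4 9 12 10 15 1)(2 5 6 13)|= 8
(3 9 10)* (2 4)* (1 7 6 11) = (1 7 6 11)(2 4)(3 9 10) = [0, 7, 4, 9, 2, 5, 11, 6, 8, 10, 3, 1]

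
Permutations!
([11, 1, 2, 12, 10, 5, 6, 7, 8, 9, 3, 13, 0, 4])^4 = (0 10 11 3 13 12 4)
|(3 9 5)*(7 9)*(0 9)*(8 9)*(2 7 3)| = 6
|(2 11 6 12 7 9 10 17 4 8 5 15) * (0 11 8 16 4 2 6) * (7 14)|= |(0 11)(2 8 5 15 6 12 14 7 9 10 17)(4 16)|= 22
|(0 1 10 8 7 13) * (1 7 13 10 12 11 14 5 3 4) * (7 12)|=12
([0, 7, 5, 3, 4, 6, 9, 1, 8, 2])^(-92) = (9)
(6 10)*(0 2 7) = (0 2 7)(6 10) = [2, 1, 7, 3, 4, 5, 10, 0, 8, 9, 6]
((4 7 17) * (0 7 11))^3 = (0 4 7 11 17)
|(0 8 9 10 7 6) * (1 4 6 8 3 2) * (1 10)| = |(0 3 2 10 7 8 9 1 4 6)| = 10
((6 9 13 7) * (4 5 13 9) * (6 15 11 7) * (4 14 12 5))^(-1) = ((5 13 6 14 12)(7 15 11))^(-1) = (5 12 14 6 13)(7 11 15)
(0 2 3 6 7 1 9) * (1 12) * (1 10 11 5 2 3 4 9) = (0 3 6 7 12 10 11 5 2 4 9) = [3, 1, 4, 6, 9, 2, 7, 12, 8, 0, 11, 5, 10]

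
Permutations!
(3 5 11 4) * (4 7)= (3 5 11 7 4)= [0, 1, 2, 5, 3, 11, 6, 4, 8, 9, 10, 7]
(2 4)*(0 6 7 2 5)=(0 6 7 2 4 5)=[6, 1, 4, 3, 5, 0, 7, 2]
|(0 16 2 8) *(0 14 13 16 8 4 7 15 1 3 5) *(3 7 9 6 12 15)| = |(0 8 14 13 16 2 4 9 6 12 15 1 7 3 5)| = 15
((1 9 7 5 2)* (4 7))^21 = (1 7)(2 4)(5 9)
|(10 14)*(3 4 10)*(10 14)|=3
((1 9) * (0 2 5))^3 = ((0 2 5)(1 9))^3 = (1 9)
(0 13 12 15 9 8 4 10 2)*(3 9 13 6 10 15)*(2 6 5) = (0 5 2)(3 9 8 4 15 13 12)(6 10) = [5, 1, 0, 9, 15, 2, 10, 7, 4, 8, 6, 11, 3, 12, 14, 13]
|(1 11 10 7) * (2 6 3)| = |(1 11 10 7)(2 6 3)| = 12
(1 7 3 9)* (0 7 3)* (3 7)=(0 3 9 1 7)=[3, 7, 2, 9, 4, 5, 6, 0, 8, 1]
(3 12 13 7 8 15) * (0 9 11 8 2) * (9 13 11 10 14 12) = [13, 1, 0, 9, 4, 5, 6, 2, 15, 10, 14, 8, 11, 7, 12, 3] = (0 13 7 2)(3 9 10 14 12 11 8 15)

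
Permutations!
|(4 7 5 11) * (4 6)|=|(4 7 5 11 6)|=5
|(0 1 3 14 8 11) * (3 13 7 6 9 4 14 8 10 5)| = |(0 1 13 7 6 9 4 14 10 5 3 8 11)| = 13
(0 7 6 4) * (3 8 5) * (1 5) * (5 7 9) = (0 9 5 3 8 1 7 6 4) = [9, 7, 2, 8, 0, 3, 4, 6, 1, 5]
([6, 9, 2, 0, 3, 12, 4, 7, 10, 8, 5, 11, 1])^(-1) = (0 3 4 6)(1 12 5 10 8 9)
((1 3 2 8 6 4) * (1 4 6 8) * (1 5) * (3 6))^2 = (8)(1 3 5 6 2)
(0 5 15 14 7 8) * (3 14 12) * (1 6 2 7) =(0 5 15 12 3 14 1 6 2 7 8) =[5, 6, 7, 14, 4, 15, 2, 8, 0, 9, 10, 11, 3, 13, 1, 12]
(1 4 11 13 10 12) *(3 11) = [0, 4, 2, 11, 3, 5, 6, 7, 8, 9, 12, 13, 1, 10] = (1 4 3 11 13 10 12)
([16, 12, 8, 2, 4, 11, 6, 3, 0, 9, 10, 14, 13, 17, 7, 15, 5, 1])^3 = (0 11 3)(1 17 13 12)(2 16 14)(5 7 8)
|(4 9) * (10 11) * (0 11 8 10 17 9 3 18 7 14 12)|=10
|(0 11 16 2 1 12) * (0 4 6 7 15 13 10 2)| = 9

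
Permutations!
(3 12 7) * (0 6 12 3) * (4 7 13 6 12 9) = (0 12 13 6 9 4 7) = [12, 1, 2, 3, 7, 5, 9, 0, 8, 4, 10, 11, 13, 6]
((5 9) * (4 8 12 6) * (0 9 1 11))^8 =(12)(0 1 9 11 5)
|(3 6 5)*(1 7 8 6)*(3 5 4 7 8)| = 6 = |(1 8 6 4 7 3)|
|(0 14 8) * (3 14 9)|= |(0 9 3 14 8)|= 5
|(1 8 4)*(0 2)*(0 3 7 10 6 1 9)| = 10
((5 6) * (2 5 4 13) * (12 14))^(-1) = (2 13 4 6 5)(12 14)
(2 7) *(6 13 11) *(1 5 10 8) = (1 5 10 8)(2 7)(6 13 11) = [0, 5, 7, 3, 4, 10, 13, 2, 1, 9, 8, 6, 12, 11]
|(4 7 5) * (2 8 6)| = |(2 8 6)(4 7 5)| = 3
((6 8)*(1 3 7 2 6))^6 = ((1 3 7 2 6 8))^6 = (8)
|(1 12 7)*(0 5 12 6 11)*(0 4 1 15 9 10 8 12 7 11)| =|(0 5 7 15 9 10 8 12 11 4 1 6)| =12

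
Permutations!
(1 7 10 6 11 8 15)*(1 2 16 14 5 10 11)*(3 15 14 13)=[0, 7, 16, 15, 4, 10, 1, 11, 14, 9, 6, 8, 12, 3, 5, 2, 13]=(1 7 11 8 14 5 10 6)(2 16 13 3 15)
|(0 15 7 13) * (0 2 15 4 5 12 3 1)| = |(0 4 5 12 3 1)(2 15 7 13)| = 12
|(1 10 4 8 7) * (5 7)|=|(1 10 4 8 5 7)|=6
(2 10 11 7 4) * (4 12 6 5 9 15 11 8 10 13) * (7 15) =(2 13 4)(5 9 7 12 6)(8 10)(11 15) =[0, 1, 13, 3, 2, 9, 5, 12, 10, 7, 8, 15, 6, 4, 14, 11]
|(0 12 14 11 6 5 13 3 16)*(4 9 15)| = 9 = |(0 12 14 11 6 5 13 3 16)(4 9 15)|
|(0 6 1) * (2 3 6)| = 5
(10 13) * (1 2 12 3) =(1 2 12 3)(10 13) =[0, 2, 12, 1, 4, 5, 6, 7, 8, 9, 13, 11, 3, 10]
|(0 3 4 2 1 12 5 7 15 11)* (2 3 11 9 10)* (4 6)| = 24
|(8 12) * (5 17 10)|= |(5 17 10)(8 12)|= 6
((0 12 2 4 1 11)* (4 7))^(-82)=(0 2 4 11 12 7 1)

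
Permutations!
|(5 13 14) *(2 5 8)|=5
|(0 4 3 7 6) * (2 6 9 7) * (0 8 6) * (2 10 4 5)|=|(0 5 2)(3 10 4)(6 8)(7 9)|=6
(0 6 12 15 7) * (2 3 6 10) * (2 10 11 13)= (0 11 13 2 3 6 12 15 7)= [11, 1, 3, 6, 4, 5, 12, 0, 8, 9, 10, 13, 15, 2, 14, 7]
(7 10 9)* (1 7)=[0, 7, 2, 3, 4, 5, 6, 10, 8, 1, 9]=(1 7 10 9)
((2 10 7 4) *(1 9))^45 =(1 9)(2 10 7 4)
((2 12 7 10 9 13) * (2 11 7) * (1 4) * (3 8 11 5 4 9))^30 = (13)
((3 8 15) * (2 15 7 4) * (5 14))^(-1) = (2 4 7 8 3 15)(5 14)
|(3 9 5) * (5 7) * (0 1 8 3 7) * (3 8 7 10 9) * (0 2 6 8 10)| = |(0 1 7 5)(2 6 8 10 9)| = 20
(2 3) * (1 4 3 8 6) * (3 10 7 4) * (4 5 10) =[0, 3, 8, 2, 4, 10, 1, 5, 6, 9, 7] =(1 3 2 8 6)(5 10 7)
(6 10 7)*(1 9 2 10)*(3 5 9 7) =(1 7 6)(2 10 3 5 9) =[0, 7, 10, 5, 4, 9, 1, 6, 8, 2, 3]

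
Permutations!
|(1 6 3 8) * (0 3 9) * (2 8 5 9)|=|(0 3 5 9)(1 6 2 8)|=4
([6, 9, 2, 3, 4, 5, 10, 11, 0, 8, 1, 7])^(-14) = (11)(0 9 10)(1 6 8)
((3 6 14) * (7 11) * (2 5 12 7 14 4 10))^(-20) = (14)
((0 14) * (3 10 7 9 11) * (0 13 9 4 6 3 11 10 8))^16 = ((0 14 13 9 10 7 4 6 3 8))^16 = (0 4 13 3 10)(6 9 8 7 14)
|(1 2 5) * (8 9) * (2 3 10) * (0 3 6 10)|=|(0 3)(1 6 10 2 5)(8 9)|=10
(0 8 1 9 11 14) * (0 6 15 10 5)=(0 8 1 9 11 14 6 15 10 5)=[8, 9, 2, 3, 4, 0, 15, 7, 1, 11, 5, 14, 12, 13, 6, 10]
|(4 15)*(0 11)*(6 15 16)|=4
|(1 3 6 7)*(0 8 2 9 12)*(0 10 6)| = |(0 8 2 9 12 10 6 7 1 3)| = 10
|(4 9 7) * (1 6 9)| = |(1 6 9 7 4)| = 5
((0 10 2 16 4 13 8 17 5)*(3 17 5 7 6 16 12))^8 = ((0 10 2 12 3 17 7 6 16 4 13 8 5))^8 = (0 16 12 8 7 10 4 3 5 6 2 13 17)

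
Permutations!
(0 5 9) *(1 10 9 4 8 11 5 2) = (0 2 1 10 9)(4 8 11 5) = [2, 10, 1, 3, 8, 4, 6, 7, 11, 0, 9, 5]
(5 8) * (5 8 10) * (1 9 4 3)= [0, 9, 2, 1, 3, 10, 6, 7, 8, 4, 5]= (1 9 4 3)(5 10)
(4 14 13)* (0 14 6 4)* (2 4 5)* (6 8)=(0 14 13)(2 4 8 6 5)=[14, 1, 4, 3, 8, 2, 5, 7, 6, 9, 10, 11, 12, 0, 13]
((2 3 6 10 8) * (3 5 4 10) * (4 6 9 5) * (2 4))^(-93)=(10)(3 6 5 9)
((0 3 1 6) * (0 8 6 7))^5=(0 3 1 7)(6 8)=((0 3 1 7)(6 8))^5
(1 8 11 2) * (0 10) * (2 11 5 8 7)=[10, 7, 1, 3, 4, 8, 6, 2, 5, 9, 0, 11]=(11)(0 10)(1 7 2)(5 8)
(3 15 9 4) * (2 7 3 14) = (2 7 3 15 9 4 14) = [0, 1, 7, 15, 14, 5, 6, 3, 8, 4, 10, 11, 12, 13, 2, 9]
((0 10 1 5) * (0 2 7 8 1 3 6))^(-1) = ((0 10 3 6)(1 5 2 7 8))^(-1) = (0 6 3 10)(1 8 7 2 5)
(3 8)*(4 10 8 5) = (3 5 4 10 8) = [0, 1, 2, 5, 10, 4, 6, 7, 3, 9, 8]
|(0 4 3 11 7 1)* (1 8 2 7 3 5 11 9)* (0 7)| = 10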